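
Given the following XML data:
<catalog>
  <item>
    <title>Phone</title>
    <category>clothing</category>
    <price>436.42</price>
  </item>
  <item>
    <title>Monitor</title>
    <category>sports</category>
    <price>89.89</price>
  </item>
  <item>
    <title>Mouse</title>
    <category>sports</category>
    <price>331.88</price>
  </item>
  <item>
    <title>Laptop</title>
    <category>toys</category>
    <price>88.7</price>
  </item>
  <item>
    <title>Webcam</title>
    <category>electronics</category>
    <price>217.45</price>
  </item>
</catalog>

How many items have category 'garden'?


Scanning <item> elements for <category>garden</category>:
Count: 0

ANSWER: 0


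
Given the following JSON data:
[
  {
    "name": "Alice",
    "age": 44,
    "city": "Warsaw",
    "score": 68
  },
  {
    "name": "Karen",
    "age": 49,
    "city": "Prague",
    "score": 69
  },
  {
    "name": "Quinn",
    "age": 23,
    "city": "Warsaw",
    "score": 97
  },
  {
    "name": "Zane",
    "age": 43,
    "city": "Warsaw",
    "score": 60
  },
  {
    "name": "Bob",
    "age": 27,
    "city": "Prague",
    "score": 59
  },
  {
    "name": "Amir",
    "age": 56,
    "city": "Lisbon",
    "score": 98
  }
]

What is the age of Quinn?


Looking up record where name = Quinn
Record index: 2
Field 'age' = 23

ANSWER: 23


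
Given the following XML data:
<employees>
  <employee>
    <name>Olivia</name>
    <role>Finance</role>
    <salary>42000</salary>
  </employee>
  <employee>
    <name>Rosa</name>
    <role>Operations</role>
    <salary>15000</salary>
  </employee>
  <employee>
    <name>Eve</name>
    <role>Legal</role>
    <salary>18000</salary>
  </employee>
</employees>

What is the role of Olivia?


Searching for <employee> with <name>Olivia</name>
Found at position 1
<role>Finance</role>

ANSWER: Finance


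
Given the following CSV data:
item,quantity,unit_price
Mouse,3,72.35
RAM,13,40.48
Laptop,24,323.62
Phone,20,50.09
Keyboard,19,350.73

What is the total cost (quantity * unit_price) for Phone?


Row: Phone
quantity = 20
unit_price = 50.09
total = 20 * 50.09 = 1001.8

ANSWER: 1001.8


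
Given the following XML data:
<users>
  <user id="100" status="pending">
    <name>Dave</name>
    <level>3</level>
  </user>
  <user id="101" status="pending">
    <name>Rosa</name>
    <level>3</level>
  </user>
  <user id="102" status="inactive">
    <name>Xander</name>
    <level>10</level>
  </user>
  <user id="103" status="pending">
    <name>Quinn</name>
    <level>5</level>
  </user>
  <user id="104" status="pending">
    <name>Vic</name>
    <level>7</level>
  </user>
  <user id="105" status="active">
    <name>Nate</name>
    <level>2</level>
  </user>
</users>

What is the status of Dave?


Finding user with name = Dave
user id="100" status="pending"

ANSWER: pending


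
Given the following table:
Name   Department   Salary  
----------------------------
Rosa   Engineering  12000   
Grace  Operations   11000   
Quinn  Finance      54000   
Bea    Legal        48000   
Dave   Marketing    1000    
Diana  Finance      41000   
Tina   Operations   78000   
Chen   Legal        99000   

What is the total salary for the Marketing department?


Marketing department members:
  Dave: 1000
Total = 1000 = 1000

ANSWER: 1000


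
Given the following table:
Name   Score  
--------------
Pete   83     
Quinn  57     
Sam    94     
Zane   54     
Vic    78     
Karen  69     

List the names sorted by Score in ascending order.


Sorting by Score (ascending):
  Zane: 54
  Quinn: 57
  Karen: 69
  Vic: 78
  Pete: 83
  Sam: 94


ANSWER: Zane, Quinn, Karen, Vic, Pete, Sam


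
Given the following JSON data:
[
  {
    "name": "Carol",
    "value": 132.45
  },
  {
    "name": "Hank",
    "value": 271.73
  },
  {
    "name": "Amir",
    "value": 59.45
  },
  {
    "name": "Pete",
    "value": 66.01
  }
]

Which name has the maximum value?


Comparing values:
  Carol: 132.45
  Hank: 271.73
  Amir: 59.45
  Pete: 66.01
Maximum: Hank (271.73)

ANSWER: Hank


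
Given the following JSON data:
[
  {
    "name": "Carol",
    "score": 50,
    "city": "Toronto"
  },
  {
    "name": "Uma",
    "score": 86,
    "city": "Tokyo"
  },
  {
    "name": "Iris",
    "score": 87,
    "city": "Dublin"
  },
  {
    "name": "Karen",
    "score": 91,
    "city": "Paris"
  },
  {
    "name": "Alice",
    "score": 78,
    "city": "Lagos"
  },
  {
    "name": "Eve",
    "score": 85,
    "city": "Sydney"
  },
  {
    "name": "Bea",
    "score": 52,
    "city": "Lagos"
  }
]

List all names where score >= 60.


Filtering records where score >= 60:
  Carol (score=50) -> no
  Uma (score=86) -> YES
  Iris (score=87) -> YES
  Karen (score=91) -> YES
  Alice (score=78) -> YES
  Eve (score=85) -> YES
  Bea (score=52) -> no


ANSWER: Uma, Iris, Karen, Alice, Eve


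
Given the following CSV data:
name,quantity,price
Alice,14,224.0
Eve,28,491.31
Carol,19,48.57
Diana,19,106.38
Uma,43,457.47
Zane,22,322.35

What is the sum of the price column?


Values in 'price' column:
  Row 1: 224.0
  Row 2: 491.31
  Row 3: 48.57
  Row 4: 106.38
  Row 5: 457.47
  Row 6: 322.35
Sum = 224.0 + 491.31 + 48.57 + 106.38 + 457.47 + 322.35 = 1650.08

ANSWER: 1650.08


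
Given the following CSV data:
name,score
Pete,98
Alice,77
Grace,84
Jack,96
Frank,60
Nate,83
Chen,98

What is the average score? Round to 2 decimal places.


Scores: 98, 77, 84, 96, 60, 83, 98
Sum = 596
Count = 7
Average = 596 / 7 = 85.14

ANSWER: 85.14


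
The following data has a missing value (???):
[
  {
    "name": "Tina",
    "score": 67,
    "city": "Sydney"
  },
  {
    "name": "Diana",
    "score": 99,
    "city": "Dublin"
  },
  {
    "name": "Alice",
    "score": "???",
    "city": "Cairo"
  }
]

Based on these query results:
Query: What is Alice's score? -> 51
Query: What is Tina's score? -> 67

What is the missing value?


The missing value is Alice's score
From query: Alice's score = 51

ANSWER: 51


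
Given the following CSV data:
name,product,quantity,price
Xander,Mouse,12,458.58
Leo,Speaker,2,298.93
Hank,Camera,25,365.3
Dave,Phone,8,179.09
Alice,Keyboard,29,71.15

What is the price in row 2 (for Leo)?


Row 2: Leo
Column 'price' = 298.93

ANSWER: 298.93


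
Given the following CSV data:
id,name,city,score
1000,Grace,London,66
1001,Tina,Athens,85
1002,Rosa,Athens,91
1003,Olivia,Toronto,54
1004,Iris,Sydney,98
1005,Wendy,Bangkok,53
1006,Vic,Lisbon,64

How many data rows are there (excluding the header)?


Counting rows (excluding header):
Header: id,name,city,score
Data rows: 7

ANSWER: 7


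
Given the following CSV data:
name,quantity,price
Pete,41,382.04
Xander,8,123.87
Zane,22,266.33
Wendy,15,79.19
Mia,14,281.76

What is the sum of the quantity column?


Values in 'quantity' column:
  Row 1: 41
  Row 2: 8
  Row 3: 22
  Row 4: 15
  Row 5: 14
Sum = 41 + 8 + 22 + 15 + 14 = 100

ANSWER: 100


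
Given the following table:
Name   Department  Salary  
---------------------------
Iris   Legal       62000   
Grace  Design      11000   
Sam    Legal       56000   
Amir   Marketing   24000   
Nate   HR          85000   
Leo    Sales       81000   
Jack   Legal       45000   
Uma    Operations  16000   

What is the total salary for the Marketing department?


Marketing department members:
  Amir: 24000
Total = 24000 = 24000

ANSWER: 24000


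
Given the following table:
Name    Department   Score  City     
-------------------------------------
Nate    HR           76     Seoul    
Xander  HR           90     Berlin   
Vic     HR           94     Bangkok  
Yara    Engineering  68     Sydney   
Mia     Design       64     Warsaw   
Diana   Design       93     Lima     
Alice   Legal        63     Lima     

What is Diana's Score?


Row 6: Diana
Score = 93

ANSWER: 93


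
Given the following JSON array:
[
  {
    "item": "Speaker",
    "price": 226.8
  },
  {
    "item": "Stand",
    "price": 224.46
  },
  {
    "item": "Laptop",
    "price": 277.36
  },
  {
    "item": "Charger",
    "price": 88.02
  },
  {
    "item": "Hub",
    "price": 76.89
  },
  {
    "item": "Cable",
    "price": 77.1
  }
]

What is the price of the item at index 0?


Array index 0 -> Speaker
price = 226.8

ANSWER: 226.8


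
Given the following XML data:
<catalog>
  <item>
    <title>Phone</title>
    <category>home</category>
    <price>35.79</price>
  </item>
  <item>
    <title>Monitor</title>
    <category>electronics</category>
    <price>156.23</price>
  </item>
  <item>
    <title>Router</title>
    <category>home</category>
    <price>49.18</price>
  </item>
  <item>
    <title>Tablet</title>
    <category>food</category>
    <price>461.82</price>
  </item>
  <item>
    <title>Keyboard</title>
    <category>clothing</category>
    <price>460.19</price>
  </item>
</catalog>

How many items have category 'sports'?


Scanning <item> elements for <category>sports</category>:
Count: 0

ANSWER: 0


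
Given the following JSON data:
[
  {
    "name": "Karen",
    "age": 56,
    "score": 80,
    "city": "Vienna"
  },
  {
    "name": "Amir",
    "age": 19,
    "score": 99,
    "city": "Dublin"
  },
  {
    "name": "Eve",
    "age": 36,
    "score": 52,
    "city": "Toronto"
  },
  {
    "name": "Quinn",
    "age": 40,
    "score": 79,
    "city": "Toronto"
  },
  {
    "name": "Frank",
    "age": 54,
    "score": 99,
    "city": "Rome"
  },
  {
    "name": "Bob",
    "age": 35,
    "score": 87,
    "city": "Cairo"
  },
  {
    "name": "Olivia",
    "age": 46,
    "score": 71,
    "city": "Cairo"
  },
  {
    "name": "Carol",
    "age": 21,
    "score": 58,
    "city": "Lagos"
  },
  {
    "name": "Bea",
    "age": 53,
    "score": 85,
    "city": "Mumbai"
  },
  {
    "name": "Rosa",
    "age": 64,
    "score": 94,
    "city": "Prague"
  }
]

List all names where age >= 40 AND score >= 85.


Checking both conditions:
  Karen (age=56, score=80) -> no
  Amir (age=19, score=99) -> no
  Eve (age=36, score=52) -> no
  Quinn (age=40, score=79) -> no
  Frank (age=54, score=99) -> YES
  Bob (age=35, score=87) -> no
  Olivia (age=46, score=71) -> no
  Carol (age=21, score=58) -> no
  Bea (age=53, score=85) -> YES
  Rosa (age=64, score=94) -> YES


ANSWER: Frank, Bea, Rosa


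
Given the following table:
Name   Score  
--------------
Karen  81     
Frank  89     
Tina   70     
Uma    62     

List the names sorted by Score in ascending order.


Sorting by Score (ascending):
  Uma: 62
  Tina: 70
  Karen: 81
  Frank: 89


ANSWER: Uma, Tina, Karen, Frank


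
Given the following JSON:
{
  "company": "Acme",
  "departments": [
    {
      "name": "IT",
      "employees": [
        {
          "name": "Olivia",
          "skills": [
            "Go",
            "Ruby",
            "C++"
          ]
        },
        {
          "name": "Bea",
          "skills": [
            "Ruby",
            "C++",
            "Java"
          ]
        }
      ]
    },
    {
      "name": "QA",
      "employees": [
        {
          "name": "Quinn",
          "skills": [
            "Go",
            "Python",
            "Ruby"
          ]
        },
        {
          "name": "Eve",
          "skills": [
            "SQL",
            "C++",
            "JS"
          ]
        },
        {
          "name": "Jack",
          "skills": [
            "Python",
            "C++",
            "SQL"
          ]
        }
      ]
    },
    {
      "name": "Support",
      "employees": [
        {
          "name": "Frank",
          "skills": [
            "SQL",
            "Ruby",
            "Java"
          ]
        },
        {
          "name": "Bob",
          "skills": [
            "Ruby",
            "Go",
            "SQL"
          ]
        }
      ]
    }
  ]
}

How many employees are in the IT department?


Path: departments[0].employees
Count: 2

ANSWER: 2


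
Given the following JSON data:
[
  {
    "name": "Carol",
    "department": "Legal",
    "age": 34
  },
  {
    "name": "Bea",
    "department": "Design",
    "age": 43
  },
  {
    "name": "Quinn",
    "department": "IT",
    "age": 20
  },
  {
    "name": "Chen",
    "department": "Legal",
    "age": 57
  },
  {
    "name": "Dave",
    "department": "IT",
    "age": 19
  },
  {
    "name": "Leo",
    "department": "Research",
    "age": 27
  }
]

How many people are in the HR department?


Scanning records for department = HR
  No matches found
Count: 0

ANSWER: 0


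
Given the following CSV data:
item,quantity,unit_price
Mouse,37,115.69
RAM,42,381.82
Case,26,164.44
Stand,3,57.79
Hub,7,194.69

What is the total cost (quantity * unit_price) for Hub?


Row: Hub
quantity = 7
unit_price = 194.69
total = 7 * 194.69 = 1362.83

ANSWER: 1362.83


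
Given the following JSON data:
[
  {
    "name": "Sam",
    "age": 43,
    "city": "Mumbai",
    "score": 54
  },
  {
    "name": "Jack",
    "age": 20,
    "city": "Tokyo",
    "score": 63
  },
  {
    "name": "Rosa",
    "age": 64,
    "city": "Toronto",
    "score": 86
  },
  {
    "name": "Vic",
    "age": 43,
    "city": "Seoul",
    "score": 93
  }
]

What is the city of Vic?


Looking up record where name = Vic
Record index: 3
Field 'city' = Seoul

ANSWER: Seoul


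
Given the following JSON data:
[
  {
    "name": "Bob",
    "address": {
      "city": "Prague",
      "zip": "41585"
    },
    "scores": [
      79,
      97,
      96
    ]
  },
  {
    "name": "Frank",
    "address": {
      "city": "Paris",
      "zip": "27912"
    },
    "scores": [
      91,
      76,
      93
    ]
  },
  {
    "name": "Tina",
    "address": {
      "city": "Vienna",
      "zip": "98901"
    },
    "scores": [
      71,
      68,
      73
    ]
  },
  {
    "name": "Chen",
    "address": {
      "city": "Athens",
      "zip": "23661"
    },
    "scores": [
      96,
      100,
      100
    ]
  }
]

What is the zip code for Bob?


Path: records[0].address.zip
Value: 41585

ANSWER: 41585


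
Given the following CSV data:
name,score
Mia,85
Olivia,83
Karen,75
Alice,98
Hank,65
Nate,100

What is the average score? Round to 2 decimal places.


Scores: 85, 83, 75, 98, 65, 100
Sum = 506
Count = 6
Average = 506 / 6 = 84.33

ANSWER: 84.33


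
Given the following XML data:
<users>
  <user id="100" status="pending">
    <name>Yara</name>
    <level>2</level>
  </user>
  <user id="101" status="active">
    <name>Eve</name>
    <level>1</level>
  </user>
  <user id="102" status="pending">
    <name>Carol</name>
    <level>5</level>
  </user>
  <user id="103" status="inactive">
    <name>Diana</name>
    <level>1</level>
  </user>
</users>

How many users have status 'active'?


Counting users with status='active':
  Eve (id=101) -> MATCH
Count: 1

ANSWER: 1


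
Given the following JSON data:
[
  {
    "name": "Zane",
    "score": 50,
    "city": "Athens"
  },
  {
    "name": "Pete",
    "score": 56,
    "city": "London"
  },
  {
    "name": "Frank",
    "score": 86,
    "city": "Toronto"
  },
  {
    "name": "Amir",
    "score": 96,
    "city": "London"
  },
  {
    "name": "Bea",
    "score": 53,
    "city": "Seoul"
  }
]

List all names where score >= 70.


Filtering records where score >= 70:
  Zane (score=50) -> no
  Pete (score=56) -> no
  Frank (score=86) -> YES
  Amir (score=96) -> YES
  Bea (score=53) -> no


ANSWER: Frank, Amir


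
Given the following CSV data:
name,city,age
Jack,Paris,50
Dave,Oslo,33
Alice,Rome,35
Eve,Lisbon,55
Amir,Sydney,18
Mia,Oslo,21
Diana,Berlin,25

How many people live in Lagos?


Scanning city column for 'Lagos':
Total matches: 0

ANSWER: 0


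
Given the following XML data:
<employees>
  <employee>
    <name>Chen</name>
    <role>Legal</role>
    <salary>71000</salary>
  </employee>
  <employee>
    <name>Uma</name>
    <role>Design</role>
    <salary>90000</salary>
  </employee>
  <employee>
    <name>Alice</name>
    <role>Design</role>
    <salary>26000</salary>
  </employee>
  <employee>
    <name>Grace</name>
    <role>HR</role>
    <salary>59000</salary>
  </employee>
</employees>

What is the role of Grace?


Searching for <employee> with <name>Grace</name>
Found at position 4
<role>HR</role>

ANSWER: HR


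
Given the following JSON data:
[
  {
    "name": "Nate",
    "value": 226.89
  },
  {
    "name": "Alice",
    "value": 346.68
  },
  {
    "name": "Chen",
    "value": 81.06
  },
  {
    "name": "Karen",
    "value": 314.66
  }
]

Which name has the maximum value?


Comparing values:
  Nate: 226.89
  Alice: 346.68
  Chen: 81.06
  Karen: 314.66
Maximum: Alice (346.68)

ANSWER: Alice


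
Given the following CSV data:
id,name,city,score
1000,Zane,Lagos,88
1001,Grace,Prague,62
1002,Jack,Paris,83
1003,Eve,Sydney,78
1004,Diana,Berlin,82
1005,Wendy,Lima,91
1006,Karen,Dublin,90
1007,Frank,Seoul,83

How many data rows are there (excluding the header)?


Counting rows (excluding header):
Header: id,name,city,score
Data rows: 8

ANSWER: 8


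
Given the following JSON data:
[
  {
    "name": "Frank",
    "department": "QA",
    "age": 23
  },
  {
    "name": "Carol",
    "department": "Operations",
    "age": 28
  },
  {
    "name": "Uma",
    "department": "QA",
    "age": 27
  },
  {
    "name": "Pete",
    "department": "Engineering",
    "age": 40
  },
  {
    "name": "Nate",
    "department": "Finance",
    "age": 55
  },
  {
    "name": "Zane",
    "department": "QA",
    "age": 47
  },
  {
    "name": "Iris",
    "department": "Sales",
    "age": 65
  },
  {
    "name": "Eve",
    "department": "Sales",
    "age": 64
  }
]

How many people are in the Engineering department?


Scanning records for department = Engineering
  Record 3: Pete
Count: 1

ANSWER: 1


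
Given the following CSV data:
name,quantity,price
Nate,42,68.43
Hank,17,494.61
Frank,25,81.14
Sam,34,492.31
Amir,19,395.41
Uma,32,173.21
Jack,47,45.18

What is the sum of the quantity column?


Values in 'quantity' column:
  Row 1: 42
  Row 2: 17
  Row 3: 25
  Row 4: 34
  Row 5: 19
  Row 6: 32
  Row 7: 47
Sum = 42 + 17 + 25 + 34 + 19 + 32 + 47 = 216

ANSWER: 216


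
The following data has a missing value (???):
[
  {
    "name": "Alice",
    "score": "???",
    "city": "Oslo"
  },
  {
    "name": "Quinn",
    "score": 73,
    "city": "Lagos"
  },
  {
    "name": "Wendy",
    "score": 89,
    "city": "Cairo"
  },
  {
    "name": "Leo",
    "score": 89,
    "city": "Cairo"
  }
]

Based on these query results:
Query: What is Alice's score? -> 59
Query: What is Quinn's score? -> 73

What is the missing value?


The missing value is Alice's score
From query: Alice's score = 59

ANSWER: 59


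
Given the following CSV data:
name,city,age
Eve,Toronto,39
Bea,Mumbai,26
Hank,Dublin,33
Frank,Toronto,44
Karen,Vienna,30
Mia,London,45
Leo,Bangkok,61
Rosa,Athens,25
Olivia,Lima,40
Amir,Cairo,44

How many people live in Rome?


Scanning city column for 'Rome':
Total matches: 0

ANSWER: 0


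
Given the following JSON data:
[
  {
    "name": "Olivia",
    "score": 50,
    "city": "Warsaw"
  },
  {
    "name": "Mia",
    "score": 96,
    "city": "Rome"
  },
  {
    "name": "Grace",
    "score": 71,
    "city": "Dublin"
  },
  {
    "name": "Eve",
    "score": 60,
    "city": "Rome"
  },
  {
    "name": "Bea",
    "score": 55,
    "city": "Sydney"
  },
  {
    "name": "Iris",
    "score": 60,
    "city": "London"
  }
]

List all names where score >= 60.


Filtering records where score >= 60:
  Olivia (score=50) -> no
  Mia (score=96) -> YES
  Grace (score=71) -> YES
  Eve (score=60) -> YES
  Bea (score=55) -> no
  Iris (score=60) -> YES


ANSWER: Mia, Grace, Eve, Iris


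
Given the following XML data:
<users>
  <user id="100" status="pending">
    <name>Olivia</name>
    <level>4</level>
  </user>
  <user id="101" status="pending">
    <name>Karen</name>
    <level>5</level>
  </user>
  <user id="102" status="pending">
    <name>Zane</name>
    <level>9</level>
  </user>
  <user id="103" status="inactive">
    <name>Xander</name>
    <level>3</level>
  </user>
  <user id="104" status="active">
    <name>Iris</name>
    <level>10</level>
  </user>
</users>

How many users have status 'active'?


Counting users with status='active':
  Iris (id=104) -> MATCH
Count: 1

ANSWER: 1


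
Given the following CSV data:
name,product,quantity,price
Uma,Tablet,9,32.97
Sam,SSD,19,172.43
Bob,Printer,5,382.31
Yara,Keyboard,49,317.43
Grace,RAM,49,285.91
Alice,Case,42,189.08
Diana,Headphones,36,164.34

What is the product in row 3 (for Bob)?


Row 3: Bob
Column 'product' = Printer

ANSWER: Printer


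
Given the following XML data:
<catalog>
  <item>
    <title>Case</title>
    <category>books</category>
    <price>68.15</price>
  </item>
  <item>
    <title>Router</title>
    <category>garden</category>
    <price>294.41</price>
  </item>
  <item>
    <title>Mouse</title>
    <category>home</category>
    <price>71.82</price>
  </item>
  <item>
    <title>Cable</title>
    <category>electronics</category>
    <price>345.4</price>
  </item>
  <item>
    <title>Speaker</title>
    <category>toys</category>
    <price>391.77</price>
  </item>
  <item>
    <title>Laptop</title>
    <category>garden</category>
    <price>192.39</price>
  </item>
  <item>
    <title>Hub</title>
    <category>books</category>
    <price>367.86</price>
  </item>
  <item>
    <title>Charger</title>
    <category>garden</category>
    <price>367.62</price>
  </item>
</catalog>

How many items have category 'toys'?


Scanning <item> elements for <category>toys</category>:
  Item 5: Speaker -> MATCH
Count: 1

ANSWER: 1


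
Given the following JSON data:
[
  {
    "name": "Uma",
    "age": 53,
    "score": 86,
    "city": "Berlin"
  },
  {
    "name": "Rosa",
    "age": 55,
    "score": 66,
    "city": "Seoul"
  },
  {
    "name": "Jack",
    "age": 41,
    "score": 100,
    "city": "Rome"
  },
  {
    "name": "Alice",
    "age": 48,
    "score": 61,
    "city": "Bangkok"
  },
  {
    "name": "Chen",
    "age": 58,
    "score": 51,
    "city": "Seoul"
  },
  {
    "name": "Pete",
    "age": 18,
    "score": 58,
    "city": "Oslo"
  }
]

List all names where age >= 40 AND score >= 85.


Checking both conditions:
  Uma (age=53, score=86) -> YES
  Rosa (age=55, score=66) -> no
  Jack (age=41, score=100) -> YES
  Alice (age=48, score=61) -> no
  Chen (age=58, score=51) -> no
  Pete (age=18, score=58) -> no


ANSWER: Uma, Jack


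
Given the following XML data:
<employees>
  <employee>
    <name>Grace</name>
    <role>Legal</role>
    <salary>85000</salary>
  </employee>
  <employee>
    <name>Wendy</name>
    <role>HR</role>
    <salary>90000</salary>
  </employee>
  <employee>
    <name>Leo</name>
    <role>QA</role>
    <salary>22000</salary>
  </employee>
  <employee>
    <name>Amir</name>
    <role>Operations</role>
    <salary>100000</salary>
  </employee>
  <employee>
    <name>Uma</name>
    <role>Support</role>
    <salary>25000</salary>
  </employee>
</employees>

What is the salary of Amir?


Searching for <employee> with <name>Amir</name>
Found at position 4
<salary>100000</salary>

ANSWER: 100000


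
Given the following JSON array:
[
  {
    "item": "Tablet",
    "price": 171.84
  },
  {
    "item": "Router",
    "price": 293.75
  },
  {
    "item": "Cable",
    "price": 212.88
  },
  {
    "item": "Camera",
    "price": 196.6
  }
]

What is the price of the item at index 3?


Array index 3 -> Camera
price = 196.6

ANSWER: 196.6


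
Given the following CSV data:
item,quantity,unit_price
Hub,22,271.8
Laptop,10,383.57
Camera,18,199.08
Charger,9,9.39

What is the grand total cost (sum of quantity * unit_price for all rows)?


Computing row totals:
  Hub: 22 * 271.8 = 5979.6
  Laptop: 10 * 383.57 = 3835.7
  Camera: 18 * 199.08 = 3583.44
  Charger: 9 * 9.39 = 84.51
Grand total = 5979.6 + 3835.7 + 3583.44 + 84.51 = 13483.25

ANSWER: 13483.25


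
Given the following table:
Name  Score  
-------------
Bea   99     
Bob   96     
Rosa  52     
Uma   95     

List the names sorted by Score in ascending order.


Sorting by Score (ascending):
  Rosa: 52
  Uma: 95
  Bob: 96
  Bea: 99


ANSWER: Rosa, Uma, Bob, Bea


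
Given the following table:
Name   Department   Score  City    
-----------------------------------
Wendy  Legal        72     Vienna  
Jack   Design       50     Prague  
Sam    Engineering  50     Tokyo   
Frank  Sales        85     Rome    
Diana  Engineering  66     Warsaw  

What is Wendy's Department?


Row 1: Wendy
Department = Legal

ANSWER: Legal


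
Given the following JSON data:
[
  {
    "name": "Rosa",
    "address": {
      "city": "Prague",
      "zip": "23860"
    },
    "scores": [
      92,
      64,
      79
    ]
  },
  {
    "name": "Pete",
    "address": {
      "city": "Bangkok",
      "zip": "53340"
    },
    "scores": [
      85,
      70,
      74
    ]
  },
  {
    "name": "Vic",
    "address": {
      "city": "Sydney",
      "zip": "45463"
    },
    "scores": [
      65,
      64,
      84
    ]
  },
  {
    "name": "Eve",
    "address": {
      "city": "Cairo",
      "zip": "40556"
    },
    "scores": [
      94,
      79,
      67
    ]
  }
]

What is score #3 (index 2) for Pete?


Path: records[1].scores[2]
Value: 74

ANSWER: 74


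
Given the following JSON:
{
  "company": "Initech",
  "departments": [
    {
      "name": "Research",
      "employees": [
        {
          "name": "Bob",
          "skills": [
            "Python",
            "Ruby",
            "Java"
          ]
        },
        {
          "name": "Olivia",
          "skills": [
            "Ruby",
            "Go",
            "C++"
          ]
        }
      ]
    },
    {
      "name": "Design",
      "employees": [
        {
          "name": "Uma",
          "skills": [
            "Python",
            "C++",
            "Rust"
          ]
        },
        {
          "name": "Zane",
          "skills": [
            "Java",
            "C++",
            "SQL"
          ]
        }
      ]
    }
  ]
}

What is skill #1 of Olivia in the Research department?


Path: departments[0].employees[1].skills[0]
Value: Ruby

ANSWER: Ruby


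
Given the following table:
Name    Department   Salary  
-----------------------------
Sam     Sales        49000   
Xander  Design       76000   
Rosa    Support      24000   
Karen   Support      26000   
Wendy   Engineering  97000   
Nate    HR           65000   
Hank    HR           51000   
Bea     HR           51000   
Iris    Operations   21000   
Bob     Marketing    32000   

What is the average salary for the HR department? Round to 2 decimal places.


HR department members:
  Nate: 65000
  Hank: 51000
  Bea: 51000
Sum = 167000
Count = 3
Average = 167000 / 3 = 55666.67

ANSWER: 55666.67


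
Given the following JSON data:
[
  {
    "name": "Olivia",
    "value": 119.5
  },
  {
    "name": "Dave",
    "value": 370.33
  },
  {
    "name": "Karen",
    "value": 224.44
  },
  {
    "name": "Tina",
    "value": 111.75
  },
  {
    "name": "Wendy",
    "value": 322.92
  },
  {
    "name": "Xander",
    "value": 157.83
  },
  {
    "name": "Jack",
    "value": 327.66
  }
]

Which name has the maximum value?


Comparing values:
  Olivia: 119.5
  Dave: 370.33
  Karen: 224.44
  Tina: 111.75
  Wendy: 322.92
  Xander: 157.83
  Jack: 327.66
Maximum: Dave (370.33)

ANSWER: Dave


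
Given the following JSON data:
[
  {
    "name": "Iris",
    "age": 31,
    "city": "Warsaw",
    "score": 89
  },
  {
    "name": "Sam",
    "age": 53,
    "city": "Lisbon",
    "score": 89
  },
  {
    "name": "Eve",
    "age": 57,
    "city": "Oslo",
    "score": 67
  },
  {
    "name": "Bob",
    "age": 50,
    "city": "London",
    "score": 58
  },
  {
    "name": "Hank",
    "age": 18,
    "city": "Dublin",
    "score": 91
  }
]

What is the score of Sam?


Looking up record where name = Sam
Record index: 1
Field 'score' = 89

ANSWER: 89


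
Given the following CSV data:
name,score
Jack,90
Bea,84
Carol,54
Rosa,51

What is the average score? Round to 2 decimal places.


Scores: 90, 84, 54, 51
Sum = 279
Count = 4
Average = 279 / 4 = 69.75

ANSWER: 69.75


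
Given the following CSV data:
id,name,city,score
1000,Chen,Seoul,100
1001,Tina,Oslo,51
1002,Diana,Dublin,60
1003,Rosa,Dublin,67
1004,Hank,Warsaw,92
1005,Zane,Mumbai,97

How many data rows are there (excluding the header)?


Counting rows (excluding header):
Header: id,name,city,score
Data rows: 6

ANSWER: 6


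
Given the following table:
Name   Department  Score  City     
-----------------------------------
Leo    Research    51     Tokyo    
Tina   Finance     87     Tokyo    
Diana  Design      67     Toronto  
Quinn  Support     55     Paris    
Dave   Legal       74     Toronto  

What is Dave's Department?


Row 5: Dave
Department = Legal

ANSWER: Legal


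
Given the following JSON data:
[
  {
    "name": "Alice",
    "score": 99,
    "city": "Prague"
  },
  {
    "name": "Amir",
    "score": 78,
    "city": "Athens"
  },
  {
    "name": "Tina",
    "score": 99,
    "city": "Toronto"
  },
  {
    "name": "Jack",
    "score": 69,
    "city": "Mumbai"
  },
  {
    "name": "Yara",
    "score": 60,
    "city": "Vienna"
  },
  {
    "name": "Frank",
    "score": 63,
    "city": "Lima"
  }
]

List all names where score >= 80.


Filtering records where score >= 80:
  Alice (score=99) -> YES
  Amir (score=78) -> no
  Tina (score=99) -> YES
  Jack (score=69) -> no
  Yara (score=60) -> no
  Frank (score=63) -> no


ANSWER: Alice, Tina


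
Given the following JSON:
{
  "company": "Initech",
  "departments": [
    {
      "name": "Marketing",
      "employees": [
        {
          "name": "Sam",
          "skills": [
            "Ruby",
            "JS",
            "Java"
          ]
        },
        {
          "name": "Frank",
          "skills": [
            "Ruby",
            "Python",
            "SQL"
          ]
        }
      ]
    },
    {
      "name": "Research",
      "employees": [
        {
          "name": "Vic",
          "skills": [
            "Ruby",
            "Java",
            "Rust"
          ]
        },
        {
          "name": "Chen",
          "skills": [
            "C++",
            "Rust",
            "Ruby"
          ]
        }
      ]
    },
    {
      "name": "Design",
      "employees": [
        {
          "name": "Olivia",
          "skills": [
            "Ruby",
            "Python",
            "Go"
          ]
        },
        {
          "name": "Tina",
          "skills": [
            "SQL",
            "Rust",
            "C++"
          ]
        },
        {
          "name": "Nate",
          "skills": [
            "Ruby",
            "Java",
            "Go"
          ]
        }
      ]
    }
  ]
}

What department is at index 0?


Path: departments[0].name
Value: Marketing

ANSWER: Marketing


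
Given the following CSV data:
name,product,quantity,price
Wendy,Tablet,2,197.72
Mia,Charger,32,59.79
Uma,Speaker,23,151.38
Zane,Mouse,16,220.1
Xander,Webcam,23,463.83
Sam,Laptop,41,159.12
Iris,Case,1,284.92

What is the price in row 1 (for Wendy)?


Row 1: Wendy
Column 'price' = 197.72

ANSWER: 197.72


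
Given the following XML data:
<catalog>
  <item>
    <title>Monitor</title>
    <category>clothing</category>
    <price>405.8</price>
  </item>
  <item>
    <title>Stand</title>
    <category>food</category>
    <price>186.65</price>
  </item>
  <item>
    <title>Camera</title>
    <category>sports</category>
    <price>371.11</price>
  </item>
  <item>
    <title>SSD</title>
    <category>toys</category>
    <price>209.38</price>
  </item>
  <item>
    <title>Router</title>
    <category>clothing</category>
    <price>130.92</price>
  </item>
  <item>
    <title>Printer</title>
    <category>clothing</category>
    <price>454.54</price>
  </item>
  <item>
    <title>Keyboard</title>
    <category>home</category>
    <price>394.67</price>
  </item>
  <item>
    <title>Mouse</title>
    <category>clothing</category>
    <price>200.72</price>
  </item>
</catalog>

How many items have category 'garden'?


Scanning <item> elements for <category>garden</category>:
Count: 0

ANSWER: 0


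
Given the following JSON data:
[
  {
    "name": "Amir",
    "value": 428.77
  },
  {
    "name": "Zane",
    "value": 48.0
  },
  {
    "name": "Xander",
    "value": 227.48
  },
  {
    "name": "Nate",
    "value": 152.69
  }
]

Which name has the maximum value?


Comparing values:
  Amir: 428.77
  Zane: 48.0
  Xander: 227.48
  Nate: 152.69
Maximum: Amir (428.77)

ANSWER: Amir


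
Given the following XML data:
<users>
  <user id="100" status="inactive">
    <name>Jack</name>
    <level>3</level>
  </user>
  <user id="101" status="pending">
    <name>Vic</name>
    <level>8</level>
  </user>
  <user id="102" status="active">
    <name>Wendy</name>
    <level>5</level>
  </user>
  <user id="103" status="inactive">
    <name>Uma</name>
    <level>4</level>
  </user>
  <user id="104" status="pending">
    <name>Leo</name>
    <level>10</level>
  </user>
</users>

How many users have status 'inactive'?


Counting users with status='inactive':
  Jack (id=100) -> MATCH
  Uma (id=103) -> MATCH
Count: 2

ANSWER: 2


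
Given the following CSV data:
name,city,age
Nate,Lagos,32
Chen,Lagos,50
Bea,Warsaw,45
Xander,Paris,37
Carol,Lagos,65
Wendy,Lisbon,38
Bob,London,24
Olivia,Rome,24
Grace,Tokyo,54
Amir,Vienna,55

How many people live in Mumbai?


Scanning city column for 'Mumbai':
Total matches: 0

ANSWER: 0


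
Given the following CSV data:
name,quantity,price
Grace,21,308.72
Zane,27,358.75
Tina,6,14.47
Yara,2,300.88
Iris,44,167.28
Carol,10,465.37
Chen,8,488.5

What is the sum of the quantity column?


Values in 'quantity' column:
  Row 1: 21
  Row 2: 27
  Row 3: 6
  Row 4: 2
  Row 5: 44
  Row 6: 10
  Row 7: 8
Sum = 21 + 27 + 6 + 2 + 44 + 10 + 8 = 118

ANSWER: 118


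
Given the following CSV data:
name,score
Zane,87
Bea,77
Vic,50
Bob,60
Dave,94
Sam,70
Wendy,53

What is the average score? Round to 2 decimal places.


Scores: 87, 77, 50, 60, 94, 70, 53
Sum = 491
Count = 7
Average = 491 / 7 = 70.14

ANSWER: 70.14


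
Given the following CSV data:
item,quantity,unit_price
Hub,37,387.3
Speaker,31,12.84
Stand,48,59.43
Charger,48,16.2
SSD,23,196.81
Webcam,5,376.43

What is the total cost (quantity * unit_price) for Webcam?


Row: Webcam
quantity = 5
unit_price = 376.43
total = 5 * 376.43 = 1882.15

ANSWER: 1882.15


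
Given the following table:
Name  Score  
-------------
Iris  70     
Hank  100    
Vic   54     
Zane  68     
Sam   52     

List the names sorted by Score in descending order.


Sorting by Score (descending):
  Hank: 100
  Iris: 70
  Zane: 68
  Vic: 54
  Sam: 52


ANSWER: Hank, Iris, Zane, Vic, Sam


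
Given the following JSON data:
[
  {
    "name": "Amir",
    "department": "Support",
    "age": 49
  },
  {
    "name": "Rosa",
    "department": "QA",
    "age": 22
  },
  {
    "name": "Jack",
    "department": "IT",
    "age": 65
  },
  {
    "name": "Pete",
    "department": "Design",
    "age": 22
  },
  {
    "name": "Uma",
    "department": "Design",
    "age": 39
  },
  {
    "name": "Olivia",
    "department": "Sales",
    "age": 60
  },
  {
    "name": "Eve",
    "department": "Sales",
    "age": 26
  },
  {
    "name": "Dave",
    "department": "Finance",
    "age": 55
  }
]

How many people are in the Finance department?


Scanning records for department = Finance
  Record 7: Dave
Count: 1

ANSWER: 1


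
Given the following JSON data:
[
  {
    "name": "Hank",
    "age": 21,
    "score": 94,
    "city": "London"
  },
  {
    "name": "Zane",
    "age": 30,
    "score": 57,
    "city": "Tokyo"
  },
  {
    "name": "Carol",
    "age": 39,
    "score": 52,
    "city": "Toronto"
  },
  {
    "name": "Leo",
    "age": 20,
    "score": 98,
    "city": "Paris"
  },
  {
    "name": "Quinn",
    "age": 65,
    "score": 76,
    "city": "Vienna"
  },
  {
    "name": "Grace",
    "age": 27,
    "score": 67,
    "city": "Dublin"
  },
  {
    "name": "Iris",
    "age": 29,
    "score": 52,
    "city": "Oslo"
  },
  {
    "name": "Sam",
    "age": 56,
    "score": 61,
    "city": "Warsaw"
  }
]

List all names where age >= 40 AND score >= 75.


Checking both conditions:
  Hank (age=21, score=94) -> no
  Zane (age=30, score=57) -> no
  Carol (age=39, score=52) -> no
  Leo (age=20, score=98) -> no
  Quinn (age=65, score=76) -> YES
  Grace (age=27, score=67) -> no
  Iris (age=29, score=52) -> no
  Sam (age=56, score=61) -> no


ANSWER: Quinn


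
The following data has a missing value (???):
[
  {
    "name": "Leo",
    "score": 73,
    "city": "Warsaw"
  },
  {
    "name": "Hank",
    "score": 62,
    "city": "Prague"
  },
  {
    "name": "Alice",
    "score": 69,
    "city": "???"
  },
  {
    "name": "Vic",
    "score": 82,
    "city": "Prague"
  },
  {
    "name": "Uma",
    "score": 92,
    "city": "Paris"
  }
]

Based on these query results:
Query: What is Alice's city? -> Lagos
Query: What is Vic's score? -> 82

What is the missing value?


The missing value is Alice's city
From query: Alice's city = Lagos

ANSWER: Lagos


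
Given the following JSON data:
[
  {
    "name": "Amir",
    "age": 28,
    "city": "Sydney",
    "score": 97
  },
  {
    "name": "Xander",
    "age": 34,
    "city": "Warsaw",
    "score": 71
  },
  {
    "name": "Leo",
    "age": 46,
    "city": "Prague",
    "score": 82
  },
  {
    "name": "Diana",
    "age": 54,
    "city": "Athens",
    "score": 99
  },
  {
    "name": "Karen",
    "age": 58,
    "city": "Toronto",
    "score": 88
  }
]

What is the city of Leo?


Looking up record where name = Leo
Record index: 2
Field 'city' = Prague

ANSWER: Prague


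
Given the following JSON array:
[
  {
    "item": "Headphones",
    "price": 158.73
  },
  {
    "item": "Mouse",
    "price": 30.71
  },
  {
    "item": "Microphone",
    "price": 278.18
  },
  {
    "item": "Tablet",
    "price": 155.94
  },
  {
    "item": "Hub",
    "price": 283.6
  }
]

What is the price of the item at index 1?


Array index 1 -> Mouse
price = 30.71

ANSWER: 30.71


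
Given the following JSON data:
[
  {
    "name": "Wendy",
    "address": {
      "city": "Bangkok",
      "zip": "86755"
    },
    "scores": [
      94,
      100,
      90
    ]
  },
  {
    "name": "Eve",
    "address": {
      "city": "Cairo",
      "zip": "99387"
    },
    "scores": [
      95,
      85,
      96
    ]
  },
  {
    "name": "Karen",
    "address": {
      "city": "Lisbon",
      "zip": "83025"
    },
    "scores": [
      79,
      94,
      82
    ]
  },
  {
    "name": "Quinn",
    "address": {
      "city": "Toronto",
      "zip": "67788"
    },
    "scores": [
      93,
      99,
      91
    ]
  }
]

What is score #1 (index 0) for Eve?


Path: records[1].scores[0]
Value: 95

ANSWER: 95


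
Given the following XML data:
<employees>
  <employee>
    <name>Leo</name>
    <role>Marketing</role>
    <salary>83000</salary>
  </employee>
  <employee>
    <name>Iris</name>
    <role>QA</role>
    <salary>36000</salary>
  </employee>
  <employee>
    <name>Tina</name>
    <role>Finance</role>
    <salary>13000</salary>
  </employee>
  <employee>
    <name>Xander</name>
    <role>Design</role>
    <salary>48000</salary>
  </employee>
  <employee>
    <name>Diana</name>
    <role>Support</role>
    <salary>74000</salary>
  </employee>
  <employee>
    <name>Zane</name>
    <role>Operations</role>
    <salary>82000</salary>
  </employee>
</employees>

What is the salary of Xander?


Searching for <employee> with <name>Xander</name>
Found at position 4
<salary>48000</salary>

ANSWER: 48000


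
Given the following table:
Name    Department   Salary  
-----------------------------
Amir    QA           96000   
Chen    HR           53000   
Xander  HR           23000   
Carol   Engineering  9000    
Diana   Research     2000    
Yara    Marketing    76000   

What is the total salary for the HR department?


HR department members:
  Chen: 53000
  Xander: 23000
Total = 53000 + 23000 = 76000

ANSWER: 76000


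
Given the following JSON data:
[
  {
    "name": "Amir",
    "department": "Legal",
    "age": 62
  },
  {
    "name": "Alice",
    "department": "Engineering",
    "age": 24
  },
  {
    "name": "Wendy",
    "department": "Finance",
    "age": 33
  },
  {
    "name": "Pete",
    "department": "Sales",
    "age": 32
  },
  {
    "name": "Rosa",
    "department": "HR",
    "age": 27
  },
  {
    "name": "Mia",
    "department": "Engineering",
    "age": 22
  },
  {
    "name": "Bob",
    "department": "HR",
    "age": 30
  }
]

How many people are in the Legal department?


Scanning records for department = Legal
  Record 0: Amir
Count: 1

ANSWER: 1
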